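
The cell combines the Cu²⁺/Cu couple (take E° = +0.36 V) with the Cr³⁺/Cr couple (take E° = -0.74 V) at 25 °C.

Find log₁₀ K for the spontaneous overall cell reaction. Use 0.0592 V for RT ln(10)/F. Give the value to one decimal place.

Cathode: Cu²⁺/Cu; anode: Cr³⁺/Cr. E°cell = +1.10 V, n = 6.
log K = nE°cell / 0.0592 = (6)(+1.10) / 0.0592 = 111.5.

111.5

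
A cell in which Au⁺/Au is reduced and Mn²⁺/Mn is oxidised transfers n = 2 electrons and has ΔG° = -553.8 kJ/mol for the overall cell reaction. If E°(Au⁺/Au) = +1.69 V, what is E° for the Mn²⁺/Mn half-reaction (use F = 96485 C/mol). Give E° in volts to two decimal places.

-1.18 V

E°cell = −ΔG°/(nF) = −(-553.8×10³)/((2)(96485)) = +2.870 V.
Since Au⁺/Au is the cathode and Mn²⁺/Mn the anode, E°cell = E°(Au⁺/Au) − E°(Mn²⁺/Mn).
So E°(Mn²⁺/Mn) = E°(Au⁺/Au) − E°cell = (+1.69) − (+2.870) = -1.18 V.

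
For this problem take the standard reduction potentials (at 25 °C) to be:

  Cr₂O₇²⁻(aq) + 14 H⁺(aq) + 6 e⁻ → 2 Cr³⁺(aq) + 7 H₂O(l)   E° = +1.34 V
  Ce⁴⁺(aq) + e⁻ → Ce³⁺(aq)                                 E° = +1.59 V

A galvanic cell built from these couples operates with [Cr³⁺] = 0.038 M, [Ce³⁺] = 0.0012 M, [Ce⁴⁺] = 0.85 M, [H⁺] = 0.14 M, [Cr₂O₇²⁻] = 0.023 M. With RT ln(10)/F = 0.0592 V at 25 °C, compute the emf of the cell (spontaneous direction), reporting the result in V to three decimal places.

Ce⁴⁺/Ce³⁺ is the cathode (higher E°), Cr₂O₇²⁻/Cr³⁺ the anode: E°cell = +1.59 − (+1.34) = +0.25 V, n = 6.
Overall: 6 Ce⁴⁺(aq) + 2 Cr³⁺(aq) + 7 H₂O(l) → 6 Ce³⁺(aq) + Cr₂O₇²⁻(aq) + 14 H⁺(aq)
Q = [Ce³⁺]^6·[Cr₂O₇²⁻]·[H⁺]^14 / ([Ce⁴⁺]^6·[Cr³⁺]^2); log Q = -27.853.
E = E° − (0.0592/n) log Q = +0.25 − (0.0592/6)(-27.853) = +0.525 V.

+0.525 V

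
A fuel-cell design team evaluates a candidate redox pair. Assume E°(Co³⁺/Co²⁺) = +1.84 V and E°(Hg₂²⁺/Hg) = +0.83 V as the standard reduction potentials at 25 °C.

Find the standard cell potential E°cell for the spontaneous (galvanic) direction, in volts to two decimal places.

+1.01 V

The Co³⁺/Co²⁺ couple has the higher reduction potential, so it is the cathode; Hg₂²⁺/Hg is oxidised at the anode.
E°cell = E°(cathode) − E°(anode) = (+1.84) − (+0.83) = +1.01 V.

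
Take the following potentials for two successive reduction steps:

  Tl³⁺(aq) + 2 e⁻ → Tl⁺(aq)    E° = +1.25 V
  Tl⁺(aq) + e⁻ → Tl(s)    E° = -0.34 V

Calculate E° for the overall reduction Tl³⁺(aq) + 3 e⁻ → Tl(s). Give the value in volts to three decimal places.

Standard free energies of sequential steps add: ΔG°₃ = ΔG°₁ + ΔG°₂, so n₃E°₃ = n₁E°₁ + n₂E°₂.
E°₃ = (2×+1.25 + 1×-0.34) / 3 = (+2.160) / 3 = +0.720 V.
Simply averaging or adding the two E° values would be wrong; the electron-weighted sum is required.

+0.720 V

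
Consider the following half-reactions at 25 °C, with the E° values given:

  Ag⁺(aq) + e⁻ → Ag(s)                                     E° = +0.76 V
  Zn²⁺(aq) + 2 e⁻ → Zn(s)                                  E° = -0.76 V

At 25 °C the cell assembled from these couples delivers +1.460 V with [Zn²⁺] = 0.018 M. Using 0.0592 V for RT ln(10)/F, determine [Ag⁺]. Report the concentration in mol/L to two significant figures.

Ag⁺/Ag is the cathode, Zn²⁺/Zn the anode: E°cell = +1.52 V, n = 2.
Overall reaction: 2 Ag⁺(aq) + Zn(s) → 2 Ag(s) + Zn²⁺(aq); Q = [Zn²⁺]^1/[Ag⁺]^2.
From E = E° − (0.0592/n) log Q: log Q = (E° − E)·n/0.0592 = (+1.52 − (+1.460))·2/0.0592 = 2.0270.
So 2·log[Ag⁺] = 1·log(0.018) − log Q = -1.7447 − (2.0270) = -3.7717; log[Ag⁺] = -3.7717 / 2 = -1.8859; [Ag⁺] = 10^(-1.8859) ≈ 0.013 M.

0.013 M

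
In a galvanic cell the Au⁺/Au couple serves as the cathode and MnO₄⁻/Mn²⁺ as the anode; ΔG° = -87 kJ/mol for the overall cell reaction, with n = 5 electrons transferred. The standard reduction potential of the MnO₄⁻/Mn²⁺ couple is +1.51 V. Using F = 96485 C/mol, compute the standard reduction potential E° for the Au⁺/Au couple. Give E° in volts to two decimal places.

+1.69 V

E°cell = −ΔG°/(nF) = −(-87×10³)/((5)(96485)) = +0.180 V.
Since Au⁺/Au is the cathode and MnO₄⁻/Mn²⁺ the anode, E°cell = E°(Au⁺/Au) − E°(MnO₄⁻/Mn²⁺).
So E°(Au⁺/Au) = E°cell + E°(MnO₄⁻/Mn²⁺) = +0.180 + (+1.51) = +1.69 V.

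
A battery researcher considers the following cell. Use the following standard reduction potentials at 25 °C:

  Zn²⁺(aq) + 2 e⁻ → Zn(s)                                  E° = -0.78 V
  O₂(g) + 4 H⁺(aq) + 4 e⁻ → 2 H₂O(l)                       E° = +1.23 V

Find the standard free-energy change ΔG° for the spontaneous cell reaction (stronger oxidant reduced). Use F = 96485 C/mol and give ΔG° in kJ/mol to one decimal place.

O₂/H₂O (E° = +1.23 V) is the cathode; Zn²⁺/Zn (E° = -0.78 V) is the anode, so E°cell = +2.01 V.
Balancing electrons gives n = 4 (lcm of 4 and 2).
ΔG° = −nFE° = −(4)(96485)(+2.01) = -775,739 J = -775.7 kJ/mol.

-775.7 kJ/mol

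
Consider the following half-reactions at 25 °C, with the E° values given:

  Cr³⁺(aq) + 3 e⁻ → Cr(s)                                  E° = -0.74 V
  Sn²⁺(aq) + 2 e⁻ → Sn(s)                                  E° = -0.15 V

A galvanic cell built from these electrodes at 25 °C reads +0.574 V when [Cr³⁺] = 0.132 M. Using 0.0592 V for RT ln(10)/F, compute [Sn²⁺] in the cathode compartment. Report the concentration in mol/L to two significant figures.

0.075 M

Sn²⁺/Sn is the cathode, Cr³⁺/Cr the anode: E°cell = +0.59 V, n = 6.
Overall reaction: 3 Sn²⁺(aq) + 2 Cr(s) → 3 Sn(s) + 2 Cr³⁺(aq); Q = [Cr³⁺]^2/[Sn²⁺]^3.
From E = E° − (0.0592/n) log Q: log Q = (E° − E)·n/0.0592 = (+0.59 − (+0.574))·6/0.0592 = 1.6216.
So 3·log[Sn²⁺] = 2·log(0.132) − log Q = -1.7589 − (1.6216) = -3.3805; log[Sn²⁺] = -3.3805 / 3 = -1.1268; [Sn²⁺] = 10^(-1.1268) ≈ 0.075 M.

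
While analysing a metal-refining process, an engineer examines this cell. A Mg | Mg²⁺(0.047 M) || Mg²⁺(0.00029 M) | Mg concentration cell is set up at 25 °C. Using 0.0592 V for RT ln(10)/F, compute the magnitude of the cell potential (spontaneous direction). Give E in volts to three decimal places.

For a concentration cell E°cell = 0. The 0.047 M side is the cathode (reduction is favoured where [Mg²⁺] is higher).
With n = 2, E = −(0.0592/2) log([Mg²⁺]ₐₙ/[Mg²⁺]꜀ₐₜ) = −(0.0592/2) log(0.00029/0.047) = −(0.0592/2)(-2.210) = +0.065 V.

+0.065 V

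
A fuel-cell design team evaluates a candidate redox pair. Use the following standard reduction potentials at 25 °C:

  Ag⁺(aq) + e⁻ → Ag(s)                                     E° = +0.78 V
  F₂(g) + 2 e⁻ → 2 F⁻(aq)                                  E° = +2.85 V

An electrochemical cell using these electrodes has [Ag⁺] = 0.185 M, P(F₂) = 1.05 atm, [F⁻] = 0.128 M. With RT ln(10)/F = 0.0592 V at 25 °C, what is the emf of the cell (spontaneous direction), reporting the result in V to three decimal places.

+2.167 V

F₂/F⁻ is the cathode (higher E°), Ag⁺/Ag the anode: E°cell = +2.85 − (+0.78) = +2.07 V, n = 2.
Overall: F₂(g) + 2 Ag(s) → 2 F⁻(aq) + 2 Ag⁺(aq)
Q = [F⁻]^2·[Ag⁺]^2 / (P(F₂)); log Q = -3.272.
E = E° − (0.0592/n) log Q = +2.07 − (0.0592/2)(-3.272) = +2.167 V.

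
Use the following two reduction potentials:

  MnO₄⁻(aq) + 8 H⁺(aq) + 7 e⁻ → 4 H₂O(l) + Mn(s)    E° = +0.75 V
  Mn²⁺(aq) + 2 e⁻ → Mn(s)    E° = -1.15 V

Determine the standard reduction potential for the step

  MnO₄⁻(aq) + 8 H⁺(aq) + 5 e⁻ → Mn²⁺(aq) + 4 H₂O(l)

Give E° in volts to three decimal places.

+1.510 V

Sequential free energies add, so n₃E°₃ = n₁E°₁ + n₂E°₂.
With n₃ = 7, and the known step contributing 2×(-1.15) V, the unknown satisfies 5·E° = 7×(+0.75) − 2×(-1.15) = +7.550.
E° = +7.550 / 5 = +1.510 V.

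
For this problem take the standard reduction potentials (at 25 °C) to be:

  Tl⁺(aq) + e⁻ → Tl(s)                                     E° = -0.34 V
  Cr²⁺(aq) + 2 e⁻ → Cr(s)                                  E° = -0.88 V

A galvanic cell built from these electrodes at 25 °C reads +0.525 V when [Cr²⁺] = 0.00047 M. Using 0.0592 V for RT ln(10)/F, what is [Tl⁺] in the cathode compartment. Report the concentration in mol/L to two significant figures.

Tl⁺/Tl is the cathode, Cr²⁺/Cr the anode: E°cell = +0.54 V, n = 2.
Overall reaction: 2 Tl⁺(aq) + Cr(s) → 2 Tl(s) + Cr²⁺(aq); Q = [Cr²⁺]^1/[Tl⁺]^2.
From E = E° − (0.0592/n) log Q: log Q = (E° − E)·n/0.0592 = (+0.54 − (+0.525))·2/0.0592 = 0.5068.
So 2·log[Tl⁺] = 1·log(0.00047) − log Q = -3.3279 − (0.5068) = -3.8347; log[Tl⁺] = -3.8347 / 2 = -1.9174; [Tl⁺] = 10^(-1.9174) ≈ 0.012 M.

0.012 M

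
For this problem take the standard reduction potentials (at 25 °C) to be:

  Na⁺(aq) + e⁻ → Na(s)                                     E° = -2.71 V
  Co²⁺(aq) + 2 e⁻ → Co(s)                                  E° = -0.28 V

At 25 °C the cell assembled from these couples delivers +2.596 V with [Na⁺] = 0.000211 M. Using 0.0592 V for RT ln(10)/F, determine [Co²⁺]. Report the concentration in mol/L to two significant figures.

0.018 M

Co²⁺/Co is the cathode, Na⁺/Na the anode: E°cell = +2.43 V, n = 2.
Overall reaction: Co²⁺(aq) + 2 Na(s) → Co(s) + 2 Na⁺(aq); Q = [Na⁺]^2/[Co²⁺]^1.
From E = E° − (0.0592/n) log Q: log Q = (E° − E)·n/0.0592 = (+2.43 − (+2.596))·2/0.0592 = -5.6081.
So 1·log[Co²⁺] = 2·log(0.000211) − log Q = -7.3514 − (-5.6081) = -1.7433; [Co²⁺] = 10^(-1.7433) ≈ 0.018 M.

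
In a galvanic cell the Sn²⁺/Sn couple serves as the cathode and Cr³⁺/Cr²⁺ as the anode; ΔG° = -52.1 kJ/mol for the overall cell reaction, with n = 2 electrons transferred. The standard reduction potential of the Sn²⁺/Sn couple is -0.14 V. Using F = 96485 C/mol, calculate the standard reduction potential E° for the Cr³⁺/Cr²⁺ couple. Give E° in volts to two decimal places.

E°cell = −ΔG°/(nF) = −(-52.1×10³)/((2)(96485)) = +0.270 V.
Since Sn²⁺/Sn is the cathode and Cr³⁺/Cr²⁺ the anode, E°cell = E°(Sn²⁺/Sn) − E°(Cr³⁺/Cr²⁺).
So E°(Cr³⁺/Cr²⁺) = E°(Sn²⁺/Sn) − E°cell = (-0.14) − (+0.270) = -0.41 V.

-0.41 V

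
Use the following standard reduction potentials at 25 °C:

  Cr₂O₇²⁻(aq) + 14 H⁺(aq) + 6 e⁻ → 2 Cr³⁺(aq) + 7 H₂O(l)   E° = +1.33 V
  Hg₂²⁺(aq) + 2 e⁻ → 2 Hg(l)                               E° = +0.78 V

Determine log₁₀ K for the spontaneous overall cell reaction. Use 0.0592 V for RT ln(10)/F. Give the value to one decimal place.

Cathode: Cr₂O₇²⁻/Cr³⁺; anode: Hg₂²⁺/Hg. E°cell = +0.55 V, n = 6.
log K = nE°cell / 0.0592 = (6)(+0.55) / 0.0592 = 55.7.

55.7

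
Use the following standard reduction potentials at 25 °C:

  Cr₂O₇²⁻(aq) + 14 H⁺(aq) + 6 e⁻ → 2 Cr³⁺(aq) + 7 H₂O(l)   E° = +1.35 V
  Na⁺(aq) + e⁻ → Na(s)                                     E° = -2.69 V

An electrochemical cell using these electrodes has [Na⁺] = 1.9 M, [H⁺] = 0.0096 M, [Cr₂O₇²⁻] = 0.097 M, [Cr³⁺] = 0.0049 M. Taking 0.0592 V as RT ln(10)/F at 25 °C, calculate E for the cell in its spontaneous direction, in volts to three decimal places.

+3.780 V

Cr₂O₇²⁻/Cr³⁺ is the cathode (higher E°), Na⁺/Na the anode: E°cell = +1.35 − (-2.69) = +4.04 V, n = 6.
Overall: Cr₂O₇²⁻(aq) + 14 H⁺(aq) + 6 Na(s) → 2 Cr³⁺(aq) + 7 H₂O(l) + 6 Na⁺(aq)
Q = [Cr³⁺]^2·[Na⁺]^6 / ([Cr₂O₇²⁻]·[H⁺]^14); log Q = 26.314.
E = E° − (0.0592/n) log Q = +4.04 − (0.0592/6)(26.314) = +3.780 V.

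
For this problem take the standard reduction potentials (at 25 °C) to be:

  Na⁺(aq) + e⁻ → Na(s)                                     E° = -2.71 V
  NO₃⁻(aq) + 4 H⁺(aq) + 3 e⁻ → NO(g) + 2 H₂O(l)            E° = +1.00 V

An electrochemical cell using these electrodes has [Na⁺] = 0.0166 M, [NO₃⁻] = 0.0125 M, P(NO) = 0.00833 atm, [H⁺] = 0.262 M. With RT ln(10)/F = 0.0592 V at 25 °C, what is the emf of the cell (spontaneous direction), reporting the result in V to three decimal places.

+3.773 V

NO₃⁻/NO is the cathode (higher E°), Na⁺/Na the anode: E°cell = +1.00 − (-2.71) = +3.71 V, n = 3.
Overall: NO₃⁻(aq) + 4 H⁺(aq) + 3 Na(s) → NO(g) + 2 H₂O(l) + 3 Na⁺(aq)
Q = P(NO)·[Na⁺]^3 / ([NO₃⁻]·[H⁺]^4); log Q = -3.189.
E = E° − (0.0592/n) log Q = +3.71 − (0.0592/3)(-3.189) = +3.773 V.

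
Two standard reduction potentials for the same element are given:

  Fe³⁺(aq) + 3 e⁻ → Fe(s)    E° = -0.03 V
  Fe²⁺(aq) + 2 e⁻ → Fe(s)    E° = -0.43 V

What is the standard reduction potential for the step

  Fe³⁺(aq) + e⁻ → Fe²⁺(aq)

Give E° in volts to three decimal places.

+0.770 V

Sequential free energies add, so n₃E°₃ = n₁E°₁ + n₂E°₂.
With n₃ = 3, and the known step contributing 2×(-0.43) V, the unknown satisfies 1·E° = 3×(-0.03) − 2×(-0.43) = +0.770.
E° = +0.770 / 1 = +0.770 V.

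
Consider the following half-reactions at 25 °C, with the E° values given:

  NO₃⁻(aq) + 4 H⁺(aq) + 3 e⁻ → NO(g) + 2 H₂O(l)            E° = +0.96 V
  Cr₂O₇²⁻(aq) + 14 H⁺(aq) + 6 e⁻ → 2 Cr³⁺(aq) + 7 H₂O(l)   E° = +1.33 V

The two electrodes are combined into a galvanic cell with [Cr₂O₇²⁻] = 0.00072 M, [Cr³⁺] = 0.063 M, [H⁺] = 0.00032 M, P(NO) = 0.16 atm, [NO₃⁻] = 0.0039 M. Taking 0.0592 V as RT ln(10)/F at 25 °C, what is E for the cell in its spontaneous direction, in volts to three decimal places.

Cr₂O₇²⁻/Cr³⁺ is the cathode (higher E°), NO₃⁻/NO the anode: E°cell = +1.33 − (+0.96) = +0.37 V, n = 6.
Overall: Cr₂O₇²⁻(aq) + 6 H⁺(aq) + 2 NO(g) → 2 Cr³⁺(aq) + 3 H₂O(l) + 2 NO₃⁻(aq)
Q = [Cr³⁺]^2·[NO₃⁻]^2 / ([Cr₂O₇²⁻]·[H⁺]^6·P(NO)^2); log Q = 18.484.
E = E° − (0.0592/n) log Q = +0.37 − (0.0592/6)(18.484) = +0.188 V.

+0.188 V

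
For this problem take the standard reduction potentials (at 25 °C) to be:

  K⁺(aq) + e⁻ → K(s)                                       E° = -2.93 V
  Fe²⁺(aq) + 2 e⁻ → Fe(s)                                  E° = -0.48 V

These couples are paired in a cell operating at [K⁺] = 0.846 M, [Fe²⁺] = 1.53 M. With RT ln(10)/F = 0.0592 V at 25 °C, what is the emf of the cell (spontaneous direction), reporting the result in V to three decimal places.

+2.460 V

Fe²⁺/Fe is the cathode (higher E°), K⁺/K the anode: E°cell = -0.48 − (-2.93) = +2.45 V, n = 2.
Overall: Fe²⁺(aq) + 2 K(s) → Fe(s) + 2 K⁺(aq)
Q = [K⁺]^2 / ([Fe²⁺]); log Q = -0.330.
E = E° − (0.0592/n) log Q = +2.45 − (0.0592/2)(-0.330) = +2.460 V.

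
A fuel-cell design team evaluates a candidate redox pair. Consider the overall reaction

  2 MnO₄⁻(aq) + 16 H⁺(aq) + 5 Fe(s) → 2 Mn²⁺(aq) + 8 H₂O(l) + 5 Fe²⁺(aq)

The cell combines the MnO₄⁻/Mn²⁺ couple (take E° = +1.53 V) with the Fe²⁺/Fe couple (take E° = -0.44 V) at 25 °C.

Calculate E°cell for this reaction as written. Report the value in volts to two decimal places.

+1.97 V

The MnO₄⁻/Mn²⁺ couple has the higher reduction potential, so it is the cathode; Fe²⁺/Fe is oxidised at the anode.
E°cell = E°(cathode) − E°(anode) = (+1.53) − (-0.44) = +1.97 V.
Since E°cell > 0, the reaction is spontaneous under standard conditions.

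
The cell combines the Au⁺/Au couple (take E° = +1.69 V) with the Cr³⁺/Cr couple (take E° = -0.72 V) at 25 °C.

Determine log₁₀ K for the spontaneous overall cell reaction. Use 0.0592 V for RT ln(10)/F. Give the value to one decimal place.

Cathode: Au⁺/Au; anode: Cr³⁺/Cr. E°cell = +2.41 V, n = 3.
log K = nE°cell / 0.0592 = (3)(+2.41) / 0.0592 = 122.1.

122.1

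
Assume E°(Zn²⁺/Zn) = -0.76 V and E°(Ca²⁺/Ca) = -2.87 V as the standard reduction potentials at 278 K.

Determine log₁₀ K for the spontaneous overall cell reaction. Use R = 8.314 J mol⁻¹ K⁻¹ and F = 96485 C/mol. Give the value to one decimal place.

Cathode: Zn²⁺/Zn; anode: Ca²⁺/Ca. E°cell = (-0.76) − (-2.87) = +2.11 V, with n = 2.
ΔG° = −nFE° = −RT ln K, so ln K = nFE°/(RT) = (2)(96485)(+2.11) / ((8.314)(278)) = 176.164.
log₁₀ K = 176.164 / ln 10 = 76.5.

76.5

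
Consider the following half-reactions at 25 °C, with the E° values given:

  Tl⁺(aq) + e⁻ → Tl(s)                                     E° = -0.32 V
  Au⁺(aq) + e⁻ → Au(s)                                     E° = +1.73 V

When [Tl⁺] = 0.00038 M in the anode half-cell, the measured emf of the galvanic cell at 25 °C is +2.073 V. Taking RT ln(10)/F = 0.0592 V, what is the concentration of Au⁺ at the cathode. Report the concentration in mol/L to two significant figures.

0.00093 M

Au⁺/Au is the cathode, Tl⁺/Tl the anode: E°cell = +2.05 V, n = 1.
Overall reaction: Au⁺(aq) + Tl(s) → Au(s) + Tl⁺(aq); Q = [Tl⁺]^1/[Au⁺]^1.
From E = E° − (0.0592/n) log Q: log Q = (E° − E)·n/0.0592 = (+2.05 − (+2.073))·1/0.0592 = -0.3885.
So 1·log[Au⁺] = 1·log(0.00038) − log Q = -3.4202 − (-0.3885) = -3.0317; [Au⁺] = 10^(-3.0317) ≈ 0.00093 M.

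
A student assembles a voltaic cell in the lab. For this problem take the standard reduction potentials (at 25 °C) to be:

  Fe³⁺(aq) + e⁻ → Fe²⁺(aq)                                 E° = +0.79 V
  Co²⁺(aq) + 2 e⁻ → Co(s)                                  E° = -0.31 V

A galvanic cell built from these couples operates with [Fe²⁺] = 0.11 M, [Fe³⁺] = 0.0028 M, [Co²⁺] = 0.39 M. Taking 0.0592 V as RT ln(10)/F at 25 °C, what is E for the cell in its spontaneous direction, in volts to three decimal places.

Fe³⁺/Fe²⁺ is the cathode (higher E°), Co²⁺/Co the anode: E°cell = +0.79 − (-0.31) = +1.10 V, n = 2.
Overall: 2 Fe³⁺(aq) + Co(s) → 2 Fe²⁺(aq) + Co²⁺(aq)
Q = [Fe²⁺]^2·[Co²⁺] / ([Fe³⁺]^2); log Q = 2.780.
E = E° − (0.0592/n) log Q = +1.10 − (0.0592/2)(2.780) = +1.018 V.

+1.018 V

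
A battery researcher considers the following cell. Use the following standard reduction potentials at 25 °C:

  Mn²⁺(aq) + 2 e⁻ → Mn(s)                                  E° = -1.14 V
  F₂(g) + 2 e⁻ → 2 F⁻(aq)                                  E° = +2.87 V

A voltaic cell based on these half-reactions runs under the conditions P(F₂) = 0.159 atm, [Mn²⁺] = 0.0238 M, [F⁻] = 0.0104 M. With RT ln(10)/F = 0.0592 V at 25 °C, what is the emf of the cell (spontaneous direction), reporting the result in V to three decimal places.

+4.152 V

F₂/F⁻ is the cathode (higher E°), Mn²⁺/Mn the anode: E°cell = +2.87 − (-1.14) = +4.01 V, n = 2.
Overall: F₂(g) + Mn(s) → 2 F⁻(aq) + Mn²⁺(aq)
Q = [F⁻]^2·[Mn²⁺] / (P(F₂)); log Q = -4.791.
E = E° − (0.0592/n) log Q = +4.01 − (0.0592/2)(-4.791) = +4.152 V.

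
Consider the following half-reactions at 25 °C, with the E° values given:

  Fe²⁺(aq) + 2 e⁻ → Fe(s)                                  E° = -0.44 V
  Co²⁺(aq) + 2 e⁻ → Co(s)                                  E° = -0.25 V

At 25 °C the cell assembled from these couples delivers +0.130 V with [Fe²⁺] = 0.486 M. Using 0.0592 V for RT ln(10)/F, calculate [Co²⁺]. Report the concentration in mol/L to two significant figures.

Co²⁺/Co is the cathode, Fe²⁺/Fe the anode: E°cell = +0.19 V, n = 2.
Overall reaction: Co²⁺(aq) + Fe(s) → Co(s) + Fe²⁺(aq); Q = [Fe²⁺]^1/[Co²⁺]^1.
From E = E° − (0.0592/n) log Q: log Q = (E° − E)·n/0.0592 = (+0.19 − (+0.130))·2/0.0592 = 2.0270.
So 1·log[Co²⁺] = 1·log(0.486) − log Q = -0.3134 − (2.0270) = -2.3404; [Co²⁺] = 10^(-2.3404) ≈ 0.0046 M.

0.0046 M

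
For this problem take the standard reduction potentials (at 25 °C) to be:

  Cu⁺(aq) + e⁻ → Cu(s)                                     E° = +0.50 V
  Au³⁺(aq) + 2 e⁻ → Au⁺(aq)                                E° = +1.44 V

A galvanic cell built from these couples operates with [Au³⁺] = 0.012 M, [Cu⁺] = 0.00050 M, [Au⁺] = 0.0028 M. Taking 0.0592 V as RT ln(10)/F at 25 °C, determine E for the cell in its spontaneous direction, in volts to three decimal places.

+1.154 V

Au³⁺/Au⁺ is the cathode (higher E°), Cu⁺/Cu the anode: E°cell = +1.44 − (+0.50) = +0.94 V, n = 2.
Overall: Au³⁺(aq) + 2 Cu(s) → Au⁺(aq) + 2 Cu⁺(aq)
Q = [Au⁺]·[Cu⁺]^2 / ([Au³⁺]); log Q = -7.234.
E = E° − (0.0592/n) log Q = +0.94 − (0.0592/2)(-7.234) = +1.154 V.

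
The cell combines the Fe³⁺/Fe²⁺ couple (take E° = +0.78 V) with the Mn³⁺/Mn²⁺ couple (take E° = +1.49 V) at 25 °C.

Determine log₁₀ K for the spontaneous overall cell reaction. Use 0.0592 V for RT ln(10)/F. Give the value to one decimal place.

Cathode: Mn³⁺/Mn²⁺; anode: Fe³⁺/Fe²⁺. E°cell = +0.71 V, n = 1.
log K = nE°cell / 0.0592 = (1)(+0.71) / 0.0592 = 12.0.

12.0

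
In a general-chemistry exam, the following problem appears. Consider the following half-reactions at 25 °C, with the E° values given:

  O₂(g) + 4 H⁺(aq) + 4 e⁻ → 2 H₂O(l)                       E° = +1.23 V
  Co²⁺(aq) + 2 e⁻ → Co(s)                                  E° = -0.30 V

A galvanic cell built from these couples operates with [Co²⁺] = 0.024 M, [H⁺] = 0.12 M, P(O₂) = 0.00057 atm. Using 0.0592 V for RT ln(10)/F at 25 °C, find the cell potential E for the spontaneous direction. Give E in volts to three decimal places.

O₂/H₂O is the cathode (higher E°), Co²⁺/Co the anode: E°cell = +1.23 − (-0.30) = +1.53 V, n = 4.
Overall: O₂(g) + 4 H⁺(aq) + 2 Co(s) → 2 H₂O(l) + 2 Co²⁺(aq)
Q = [Co²⁺]^2 / (P(O₂)·[H⁺]^4); log Q = 3.688.
E = E° − (0.0592/n) log Q = +1.53 − (0.0592/4)(3.688) = +1.475 V.

+1.475 V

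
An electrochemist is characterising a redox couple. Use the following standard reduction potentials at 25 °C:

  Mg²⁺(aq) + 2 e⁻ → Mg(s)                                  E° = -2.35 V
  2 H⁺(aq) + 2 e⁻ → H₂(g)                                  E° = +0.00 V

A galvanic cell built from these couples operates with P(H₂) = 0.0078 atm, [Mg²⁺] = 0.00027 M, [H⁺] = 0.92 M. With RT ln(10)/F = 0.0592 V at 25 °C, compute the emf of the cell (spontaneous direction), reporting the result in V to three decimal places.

H⁺/H₂ is the cathode (higher E°), Mg²⁺/Mg the anode: E°cell = +0.00 − (-2.35) = +2.35 V, n = 2.
Overall: 2 H⁺(aq) + Mg(s) → H₂(g) + Mg²⁺(aq)
Q = P(H₂)·[Mg²⁺] / ([H⁺]^2); log Q = -5.604.
E = E° − (0.0592/n) log Q = +2.35 − (0.0592/2)(-5.604) = +2.516 V.

+2.516 V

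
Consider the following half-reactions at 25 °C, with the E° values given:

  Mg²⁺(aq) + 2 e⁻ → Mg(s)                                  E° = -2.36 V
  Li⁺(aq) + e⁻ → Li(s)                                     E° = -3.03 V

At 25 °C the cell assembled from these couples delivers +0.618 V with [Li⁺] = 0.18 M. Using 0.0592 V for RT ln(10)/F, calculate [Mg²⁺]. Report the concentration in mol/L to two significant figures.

0.00057 M

Mg²⁺/Mg is the cathode, Li⁺/Li the anode: E°cell = +0.67 V, n = 2.
Overall reaction: Mg²⁺(aq) + 2 Li(s) → Mg(s) + 2 Li⁺(aq); Q = [Li⁺]^2/[Mg²⁺]^1.
From E = E° − (0.0592/n) log Q: log Q = (E° − E)·n/0.0592 = (+0.67 − (+0.618))·2/0.0592 = 1.7568.
So 1·log[Mg²⁺] = 2·log(0.18) − log Q = -1.4895 − (1.7568) = -3.2463; [Mg²⁺] = 10^(-3.2463) ≈ 0.00057 M.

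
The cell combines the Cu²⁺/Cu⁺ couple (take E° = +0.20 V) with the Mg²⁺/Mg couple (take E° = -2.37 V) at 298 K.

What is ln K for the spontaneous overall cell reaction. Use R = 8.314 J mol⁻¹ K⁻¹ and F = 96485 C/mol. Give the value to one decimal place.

Cathode: Cu²⁺/Cu⁺; anode: Mg²⁺/Mg. E°cell = (+0.20) − (-2.37) = +2.57 V, with n = 2.
ΔG° = −nFE° = −RT ln K, so ln K = nFE°/(RT) = (2)(96485)(+2.57) / ((8.314)(298)) = 200.169.

200.2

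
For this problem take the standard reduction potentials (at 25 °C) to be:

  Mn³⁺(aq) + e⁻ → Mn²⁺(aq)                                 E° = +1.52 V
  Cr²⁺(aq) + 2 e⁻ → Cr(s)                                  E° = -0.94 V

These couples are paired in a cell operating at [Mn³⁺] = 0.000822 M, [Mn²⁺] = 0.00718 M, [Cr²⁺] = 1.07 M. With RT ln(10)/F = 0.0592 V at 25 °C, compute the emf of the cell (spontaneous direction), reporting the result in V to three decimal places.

Mn³⁺/Mn²⁺ is the cathode (higher E°), Cr²⁺/Cr the anode: E°cell = +1.52 − (-0.94) = +2.46 V, n = 2.
Overall: 2 Mn³⁺(aq) + Cr(s) → 2 Mn²⁺(aq) + Cr²⁺(aq)
Q = [Mn²⁺]^2·[Cr²⁺] / ([Mn³⁺]^2); log Q = 1.912.
E = E° − (0.0592/n) log Q = +2.46 − (0.0592/2)(1.912) = +2.403 V.

+2.403 V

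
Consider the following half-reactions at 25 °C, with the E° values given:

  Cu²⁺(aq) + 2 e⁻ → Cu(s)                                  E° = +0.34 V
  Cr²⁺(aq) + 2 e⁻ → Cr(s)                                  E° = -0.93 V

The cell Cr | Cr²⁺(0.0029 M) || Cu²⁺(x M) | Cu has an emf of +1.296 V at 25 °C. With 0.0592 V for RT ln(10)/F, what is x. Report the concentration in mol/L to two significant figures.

Cu²⁺/Cu is the cathode, Cr²⁺/Cr the anode: E°cell = +1.27 V, n = 2.
Overall reaction: Cu²⁺(aq) + Cr(s) → Cu(s) + Cr²⁺(aq); Q = [Cr²⁺]^1/[Cu²⁺]^1.
From E = E° − (0.0592/n) log Q: log Q = (E° − E)·n/0.0592 = (+1.27 − (+1.296))·2/0.0592 = -0.8784.
So 1·log[Cu²⁺] = 1·log(0.0029) − log Q = -2.5376 − (-0.8784) = -1.6592; [Cu²⁺] = 10^(-1.6592) ≈ 0.022 M.

0.022 M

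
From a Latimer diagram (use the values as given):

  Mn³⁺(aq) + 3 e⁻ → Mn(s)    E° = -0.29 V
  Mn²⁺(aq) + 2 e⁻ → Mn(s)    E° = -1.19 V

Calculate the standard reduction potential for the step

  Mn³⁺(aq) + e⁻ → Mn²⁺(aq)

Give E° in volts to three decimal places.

+1.510 V

Sequential free energies add, so n₃E°₃ = n₁E°₁ + n₂E°₂.
With n₃ = 3, and the known step contributing 2×(-1.19) V, the unknown satisfies 1·E° = 3×(-0.29) − 2×(-1.19) = +1.510.
E° = +1.510 / 1 = +1.510 V.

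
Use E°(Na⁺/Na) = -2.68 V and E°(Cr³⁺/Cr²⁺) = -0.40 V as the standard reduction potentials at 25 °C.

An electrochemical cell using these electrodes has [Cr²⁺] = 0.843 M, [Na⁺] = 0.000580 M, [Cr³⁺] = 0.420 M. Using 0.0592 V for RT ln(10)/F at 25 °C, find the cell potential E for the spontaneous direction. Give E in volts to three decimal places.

+2.454 V

Cr³⁺/Cr²⁺ is the cathode (higher E°), Na⁺/Na the anode: E°cell = -0.40 − (-2.68) = +2.28 V, n = 1.
Overall: Cr³⁺(aq) + Na(s) → Cr²⁺(aq) + Na⁺(aq)
Q = [Cr²⁺]·[Na⁺] / ([Cr³⁺]); log Q = -2.934.
E = E° − (0.0592/n) log Q = +2.28 − (0.0592/1)(-2.934) = +2.454 V.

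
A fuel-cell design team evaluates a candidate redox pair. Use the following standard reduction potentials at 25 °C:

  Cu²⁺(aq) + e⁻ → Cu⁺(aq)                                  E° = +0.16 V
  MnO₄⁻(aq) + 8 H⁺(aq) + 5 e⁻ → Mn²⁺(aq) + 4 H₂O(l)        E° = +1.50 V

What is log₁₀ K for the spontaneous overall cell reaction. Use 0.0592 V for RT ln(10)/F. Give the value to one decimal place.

113.2

Cathode: MnO₄⁻/Mn²⁺; anode: Cu²⁺/Cu⁺. E°cell = +1.34 V, n = 5.
log K = nE°cell / 0.0592 = (5)(+1.34) / 0.0592 = 113.2.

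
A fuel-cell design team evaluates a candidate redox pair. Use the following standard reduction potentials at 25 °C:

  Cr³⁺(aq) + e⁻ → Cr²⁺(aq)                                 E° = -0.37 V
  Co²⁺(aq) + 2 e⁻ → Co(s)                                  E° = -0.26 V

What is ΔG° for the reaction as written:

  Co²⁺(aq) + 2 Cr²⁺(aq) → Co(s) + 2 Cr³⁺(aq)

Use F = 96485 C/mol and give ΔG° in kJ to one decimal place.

-21.2 kJ

As written, Co²⁺/Co is reduced (cathode) and Cr³⁺/Cr²⁺ is oxidised (anode), so E°cell = (-0.26) − (-0.37) = +0.11 V.
Balancing electrons gives n = 2.
ΔG° = −nFE° = −(2)(96485)(+0.11) = -21,227 J = -21.2 kJ.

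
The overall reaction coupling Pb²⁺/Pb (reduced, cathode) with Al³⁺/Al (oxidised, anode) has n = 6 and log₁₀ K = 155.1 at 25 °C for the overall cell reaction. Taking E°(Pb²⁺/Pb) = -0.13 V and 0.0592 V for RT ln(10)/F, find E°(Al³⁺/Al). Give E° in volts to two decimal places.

E°cell = (0.0592/n)·log K = (0.0592/6)(155.1) = +1.530 V.
Since Pb²⁺/Pb is the cathode and Al³⁺/Al the anode, E°cell = E°(Pb²⁺/Pb) − E°(Al³⁺/Al).
So E°(Al³⁺/Al) = E°(Pb²⁺/Pb) − E°cell = (-0.13) − (+1.530) = -1.66 V.

-1.66 V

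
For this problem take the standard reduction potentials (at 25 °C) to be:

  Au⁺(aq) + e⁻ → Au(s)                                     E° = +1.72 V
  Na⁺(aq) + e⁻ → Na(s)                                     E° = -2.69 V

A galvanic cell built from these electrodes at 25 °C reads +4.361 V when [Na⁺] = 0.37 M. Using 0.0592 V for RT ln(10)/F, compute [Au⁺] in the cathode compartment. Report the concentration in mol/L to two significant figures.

0.055 M

Au⁺/Au is the cathode, Na⁺/Na the anode: E°cell = +4.41 V, n = 1.
Overall reaction: Au⁺(aq) + Na(s) → Au(s) + Na⁺(aq); Q = [Na⁺]^1/[Au⁺]^1.
From E = E° − (0.0592/n) log Q: log Q = (E° − E)·n/0.0592 = (+4.41 − (+4.361))·1/0.0592 = 0.8277.
So 1·log[Au⁺] = 1·log(0.37) − log Q = -0.4318 − (0.8277) = -1.2595; [Au⁺] = 10^(-1.2595) ≈ 0.055 M.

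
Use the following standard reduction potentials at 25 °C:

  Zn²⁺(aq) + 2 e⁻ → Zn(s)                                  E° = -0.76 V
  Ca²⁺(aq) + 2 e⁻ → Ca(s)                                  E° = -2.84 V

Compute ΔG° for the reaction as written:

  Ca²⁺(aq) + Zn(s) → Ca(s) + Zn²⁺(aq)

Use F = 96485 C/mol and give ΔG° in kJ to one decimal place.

As written, Ca²⁺/Ca is reduced (cathode) and Zn²⁺/Zn is oxidised (anode), so E°cell = (-2.84) − (-0.76) = -2.08 V.
Balancing electrons gives n = 2.
ΔG° = −nFE° = −(2)(96485)(-2.08) = 401,378 J = +401.4 kJ.

+401.4 kJ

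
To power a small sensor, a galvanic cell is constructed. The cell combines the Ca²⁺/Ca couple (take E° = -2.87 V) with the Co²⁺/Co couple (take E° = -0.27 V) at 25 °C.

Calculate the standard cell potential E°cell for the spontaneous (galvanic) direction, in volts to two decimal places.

+2.60 V

The Co²⁺/Co couple has the higher reduction potential, so it is the cathode; Ca²⁺/Ca is oxidised at the anode.
E°cell = E°(cathode) − E°(anode) = (-0.27) − (-2.87) = +2.60 V.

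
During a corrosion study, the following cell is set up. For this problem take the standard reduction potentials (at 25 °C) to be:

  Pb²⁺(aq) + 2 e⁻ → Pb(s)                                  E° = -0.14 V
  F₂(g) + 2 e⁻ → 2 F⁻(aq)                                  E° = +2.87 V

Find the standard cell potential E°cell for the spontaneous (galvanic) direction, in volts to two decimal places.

The F₂/F⁻ couple has the higher reduction potential, so it is the cathode; Pb²⁺/Pb is oxidised at the anode.
E°cell = E°(cathode) − E°(anode) = (+2.87) − (-0.14) = +3.01 V.
Since E°cell > 0, the reaction is spontaneous under standard conditions.

+3.01 V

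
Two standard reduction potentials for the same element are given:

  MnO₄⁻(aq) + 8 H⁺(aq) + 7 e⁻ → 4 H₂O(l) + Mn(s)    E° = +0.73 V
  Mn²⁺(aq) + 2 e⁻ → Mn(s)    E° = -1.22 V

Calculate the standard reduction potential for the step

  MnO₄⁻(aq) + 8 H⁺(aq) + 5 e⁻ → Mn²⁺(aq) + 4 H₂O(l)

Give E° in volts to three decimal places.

+1.510 V

Sequential free energies add, so n₃E°₃ = n₁E°₁ + n₂E°₂.
With n₃ = 7, and the known step contributing 2×(-1.22) V, the unknown satisfies 5·E° = 7×(+0.73) − 2×(-1.22) = +7.550.
E° = +7.550 / 5 = +1.510 V.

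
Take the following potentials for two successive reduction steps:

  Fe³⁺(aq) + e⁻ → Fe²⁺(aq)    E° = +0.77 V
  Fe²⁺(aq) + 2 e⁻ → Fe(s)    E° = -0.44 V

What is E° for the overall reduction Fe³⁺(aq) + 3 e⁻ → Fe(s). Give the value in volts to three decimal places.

Since ΔG° = −nFE° is additive over sequential reductions, n₃E°₃ = n₁E°₁ + n₂E°₂.
E°₃ = (1×+0.77 + 2×-0.44) / 3 = (-0.110) / 3 = -0.037 V.

-0.037 V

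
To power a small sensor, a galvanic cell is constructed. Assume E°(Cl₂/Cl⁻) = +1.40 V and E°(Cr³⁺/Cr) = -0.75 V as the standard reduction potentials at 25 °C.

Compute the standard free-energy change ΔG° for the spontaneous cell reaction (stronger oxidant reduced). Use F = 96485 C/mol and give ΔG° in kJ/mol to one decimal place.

Cl₂/Cl⁻ (E° = +1.40 V) is the cathode; Cr³⁺/Cr (E° = -0.75 V) is the anode, so E°cell = +2.15 V.
Balancing electrons gives n = 6 (lcm of 2 and 3).
ΔG° = −nFE° = −(6)(96485)(+2.15) = -1,244,656 J = -1244.7 kJ/mol.

-1244.7 kJ/mol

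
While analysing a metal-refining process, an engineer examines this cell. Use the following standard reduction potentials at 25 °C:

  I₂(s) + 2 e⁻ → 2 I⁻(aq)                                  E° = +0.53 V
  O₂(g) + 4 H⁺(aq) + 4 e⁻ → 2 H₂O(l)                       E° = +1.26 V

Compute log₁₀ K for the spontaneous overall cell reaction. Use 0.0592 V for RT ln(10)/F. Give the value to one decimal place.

Cathode: O₂/H₂O; anode: I₂/I⁻. E°cell = +0.73 V, n = 4.
log K = nE°cell / 0.0592 = (4)(+0.73) / 0.0592 = 49.3.

49.3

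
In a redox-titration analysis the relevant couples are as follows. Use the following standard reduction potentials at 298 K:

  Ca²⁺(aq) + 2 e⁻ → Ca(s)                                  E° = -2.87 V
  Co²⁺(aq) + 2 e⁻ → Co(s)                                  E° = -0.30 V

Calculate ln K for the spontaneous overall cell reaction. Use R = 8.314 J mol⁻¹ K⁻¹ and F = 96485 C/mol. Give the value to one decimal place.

Cathode: Co²⁺/Co; anode: Ca²⁺/Ca. E°cell = (-0.30) − (-2.87) = +2.57 V, with n = 2.
ΔG° = −nFE° = −RT ln K, so ln K = nFE°/(RT) = (2)(96485)(+2.57) / ((8.314)(298)) = 200.169.

200.2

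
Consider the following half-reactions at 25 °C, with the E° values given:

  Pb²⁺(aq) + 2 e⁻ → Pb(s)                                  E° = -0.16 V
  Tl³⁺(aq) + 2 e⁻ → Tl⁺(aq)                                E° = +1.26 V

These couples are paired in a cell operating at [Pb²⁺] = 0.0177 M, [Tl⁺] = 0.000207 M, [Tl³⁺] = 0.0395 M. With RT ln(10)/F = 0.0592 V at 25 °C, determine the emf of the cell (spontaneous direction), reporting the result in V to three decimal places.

+1.539 V

Tl³⁺/Tl⁺ is the cathode (higher E°), Pb²⁺/Pb the anode: E°cell = +1.26 − (-0.16) = +1.42 V, n = 2.
Overall: Tl³⁺(aq) + Pb(s) → Tl⁺(aq) + Pb²⁺(aq)
Q = [Tl⁺]·[Pb²⁺] / ([Tl³⁺]); log Q = -4.033.
E = E° − (0.0592/n) log Q = +1.42 − (0.0592/2)(-4.033) = +1.539 V.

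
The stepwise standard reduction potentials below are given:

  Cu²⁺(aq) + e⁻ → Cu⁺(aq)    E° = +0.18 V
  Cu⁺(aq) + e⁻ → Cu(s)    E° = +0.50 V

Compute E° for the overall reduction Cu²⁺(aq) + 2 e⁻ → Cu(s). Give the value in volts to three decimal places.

Since ΔG° = −nFE° is additive over sequential reductions, n₃E°₃ = n₁E°₁ + n₂E°₂.
E°₃ = (1×+0.18 + 1×+0.50) / 2 = (+0.680) / 2 = +0.340 V.

+0.340 V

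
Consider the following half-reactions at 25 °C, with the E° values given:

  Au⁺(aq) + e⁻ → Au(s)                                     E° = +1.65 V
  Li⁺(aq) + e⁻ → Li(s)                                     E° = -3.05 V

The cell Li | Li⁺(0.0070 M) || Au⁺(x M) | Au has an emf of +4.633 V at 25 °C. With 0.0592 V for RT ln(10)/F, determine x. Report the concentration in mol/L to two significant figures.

Au⁺/Au is the cathode, Li⁺/Li the anode: E°cell = +4.70 V, n = 1.
Overall reaction: Au⁺(aq) + Li(s) → Au(s) + Li⁺(aq); Q = [Li⁺]^1/[Au⁺]^1.
From E = E° − (0.0592/n) log Q: log Q = (E° − E)·n/0.0592 = (+4.70 − (+4.633))·1/0.0592 = 1.1318.
So 1·log[Au⁺] = 1·log(0.007) − log Q = -2.1549 − (1.1318) = -3.2867; [Au⁺] = 10^(-3.2867) ≈ 0.00052 M.

0.00052 M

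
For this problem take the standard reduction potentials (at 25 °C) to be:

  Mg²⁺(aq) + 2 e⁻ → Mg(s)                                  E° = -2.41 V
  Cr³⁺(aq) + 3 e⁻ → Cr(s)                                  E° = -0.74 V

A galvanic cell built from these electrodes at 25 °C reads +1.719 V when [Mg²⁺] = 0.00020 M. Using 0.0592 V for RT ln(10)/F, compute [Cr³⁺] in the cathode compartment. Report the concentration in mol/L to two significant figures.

Cr³⁺/Cr is the cathode, Mg²⁺/Mg the anode: E°cell = +1.67 V, n = 6.
Overall reaction: 2 Cr³⁺(aq) + 3 Mg(s) → 2 Cr(s) + 3 Mg²⁺(aq); Q = [Mg²⁺]^3/[Cr³⁺]^2.
From E = E° − (0.0592/n) log Q: log Q = (E° − E)·n/0.0592 = (+1.67 − (+1.719))·6/0.0592 = -4.9662.
So 2·log[Cr³⁺] = 3·log(0.0002) − log Q = -11.0969 − (-4.9662) = -6.1307; log[Cr³⁺] = -6.1307 / 2 = -3.0654; [Cr³⁺] = 10^(-3.0654) ≈ 0.00086 M.

0.00086 M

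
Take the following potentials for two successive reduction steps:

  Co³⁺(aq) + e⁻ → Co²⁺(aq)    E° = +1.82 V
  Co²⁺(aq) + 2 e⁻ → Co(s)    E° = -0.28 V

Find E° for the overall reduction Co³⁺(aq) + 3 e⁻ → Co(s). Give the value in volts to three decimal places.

+0.420 V

Adding the free-energy changes (−nFE°) of the two steps gives −n₃FE°₃ = −n₁FE°₁ − n₂FE°₂.
E°₃ = (1×+1.82 + 2×-0.28) / 3 = (+1.260) / 3 = +0.420 V.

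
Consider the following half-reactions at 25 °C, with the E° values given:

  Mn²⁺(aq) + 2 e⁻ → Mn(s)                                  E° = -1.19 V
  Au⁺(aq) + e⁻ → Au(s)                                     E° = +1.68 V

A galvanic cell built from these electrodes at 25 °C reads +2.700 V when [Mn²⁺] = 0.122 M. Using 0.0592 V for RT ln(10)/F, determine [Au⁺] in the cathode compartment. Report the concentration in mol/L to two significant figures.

0.00047 M

Au⁺/Au is the cathode, Mn²⁺/Mn the anode: E°cell = +2.87 V, n = 2.
Overall reaction: 2 Au⁺(aq) + Mn(s) → 2 Au(s) + Mn²⁺(aq); Q = [Mn²⁺]^1/[Au⁺]^2.
From E = E° − (0.0592/n) log Q: log Q = (E° − E)·n/0.0592 = (+2.87 − (+2.700))·2/0.0592 = 5.7432.
So 2·log[Au⁺] = 1·log(0.122) − log Q = -0.9136 − (5.7432) = -6.6568; log[Au⁺] = -6.6568 / 2 = -3.3284; [Au⁺] = 10^(-3.3284) ≈ 0.00047 M.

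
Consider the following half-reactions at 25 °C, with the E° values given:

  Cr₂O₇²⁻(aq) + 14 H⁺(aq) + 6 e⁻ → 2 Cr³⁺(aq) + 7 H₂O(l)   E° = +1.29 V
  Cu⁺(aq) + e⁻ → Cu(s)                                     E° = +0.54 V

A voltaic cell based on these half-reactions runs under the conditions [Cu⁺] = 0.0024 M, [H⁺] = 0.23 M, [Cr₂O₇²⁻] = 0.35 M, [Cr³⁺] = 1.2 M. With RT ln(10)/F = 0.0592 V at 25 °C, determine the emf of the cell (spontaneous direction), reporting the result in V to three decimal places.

+0.811 V

Cr₂O₇²⁻/Cr³⁺ is the cathode (higher E°), Cu⁺/Cu the anode: E°cell = +1.29 − (+0.54) = +0.75 V, n = 6.
Overall: Cr₂O₇²⁻(aq) + 14 H⁺(aq) + 6 Cu(s) → 2 Cr³⁺(aq) + 7 H₂O(l) + 6 Cu⁺(aq)
Q = [Cr³⁺]^2·[Cu⁺]^6 / ([Cr₂O₇²⁻]·[H⁺]^14); log Q = -6.169.
E = E° − (0.0592/n) log Q = +0.75 − (0.0592/6)(-6.169) = +0.811 V.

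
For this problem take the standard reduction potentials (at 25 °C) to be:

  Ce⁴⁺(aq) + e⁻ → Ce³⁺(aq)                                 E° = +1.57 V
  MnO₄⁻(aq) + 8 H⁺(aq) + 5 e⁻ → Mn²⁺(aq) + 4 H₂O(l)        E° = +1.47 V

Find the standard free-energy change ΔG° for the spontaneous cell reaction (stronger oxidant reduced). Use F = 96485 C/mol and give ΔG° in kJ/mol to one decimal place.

Ce⁴⁺/Ce³⁺ (E° = +1.57 V) is the cathode; MnO₄⁻/Mn²⁺ (E° = +1.47 V) is the anode, so E°cell = +0.10 V.
Balancing electrons gives n = 5 (lcm of 1 and 5).
ΔG° = −nFE° = −(5)(96485)(+0.10) = -48,242 J = -48.2 kJ/mol.

-48.2 kJ/mol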